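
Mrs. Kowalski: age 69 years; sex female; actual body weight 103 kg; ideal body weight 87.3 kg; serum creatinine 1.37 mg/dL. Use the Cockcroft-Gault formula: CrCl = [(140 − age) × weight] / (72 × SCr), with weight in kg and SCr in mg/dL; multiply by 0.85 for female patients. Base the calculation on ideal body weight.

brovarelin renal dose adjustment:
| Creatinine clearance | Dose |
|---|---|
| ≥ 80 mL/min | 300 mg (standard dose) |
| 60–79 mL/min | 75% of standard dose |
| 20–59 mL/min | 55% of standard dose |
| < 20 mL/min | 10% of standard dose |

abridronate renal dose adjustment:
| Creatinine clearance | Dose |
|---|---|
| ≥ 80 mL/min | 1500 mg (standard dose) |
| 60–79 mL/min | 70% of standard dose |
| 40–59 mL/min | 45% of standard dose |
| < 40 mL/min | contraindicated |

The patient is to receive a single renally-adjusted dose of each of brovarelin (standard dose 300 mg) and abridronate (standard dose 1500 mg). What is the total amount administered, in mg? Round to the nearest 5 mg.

840 mg

CrCl = (140 − 69) × 87.3 / (72 × 1.37) × 0.85 = 6198.3 / 98.64 × 0.85 ≈ 53.4 mL/min
CrCl ≈ 53 mL/min.
brovarelin: 20–59 mL/min → 55% of 300 mg = 165 mg.
abridronate: 40–59 mL/min → 45% of 1500 mg = 675 mg.
Total = 165 + 675 = 840 mg.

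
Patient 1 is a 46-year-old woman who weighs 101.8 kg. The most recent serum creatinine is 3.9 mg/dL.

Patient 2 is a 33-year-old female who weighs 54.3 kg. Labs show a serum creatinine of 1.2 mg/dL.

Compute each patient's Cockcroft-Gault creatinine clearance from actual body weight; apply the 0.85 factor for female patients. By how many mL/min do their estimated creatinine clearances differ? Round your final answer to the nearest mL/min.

Patient 1: CrCl = (140 − 46) × 101.8 / (72 × 3.9) × 0.85 = 9569.2 / 280.80 × 0.85 ≈ 29.0 mL/min
Patient 2: CrCl = (140 − 33) × 54.3 / (72 × 1.2) × 0.85 = 5810.1 / 86.40 × 0.85 ≈ 57.2 mL/min
|29.0 − 57.2| = 28.2 mL/min

28 mL/min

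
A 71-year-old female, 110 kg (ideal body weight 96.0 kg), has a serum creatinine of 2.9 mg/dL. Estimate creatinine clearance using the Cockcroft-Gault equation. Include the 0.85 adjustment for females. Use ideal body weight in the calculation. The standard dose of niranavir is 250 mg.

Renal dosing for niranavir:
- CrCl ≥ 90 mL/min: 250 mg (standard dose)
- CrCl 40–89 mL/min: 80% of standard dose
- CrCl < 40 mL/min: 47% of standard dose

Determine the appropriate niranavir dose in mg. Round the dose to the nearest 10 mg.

120 mg

CrCl = (140 − 71) × 96 / (72 × 2.9) × 0.85 = 6624.0 / 208.80 × 0.85 ≈ 27.0 mL/min
CrCl ≈ 27 mL/min → bracket < 40 mL/min.
47% of 250 mg = 117.5 mg → 120 mg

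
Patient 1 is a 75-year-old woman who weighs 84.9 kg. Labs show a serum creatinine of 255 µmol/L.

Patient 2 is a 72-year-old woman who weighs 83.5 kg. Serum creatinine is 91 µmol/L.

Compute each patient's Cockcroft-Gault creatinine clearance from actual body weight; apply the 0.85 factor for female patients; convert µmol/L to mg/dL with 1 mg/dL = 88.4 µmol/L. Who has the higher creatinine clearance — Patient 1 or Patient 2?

Patient 1: SCr = 255 / 88.4 = 2.885 mg/dL
Patient 1: CrCl = (140 − 75) × 84.9 / (72 × 2.885) × 0.85 = 5518.5 / 207.72 × 0.85 ≈ 22.6 mL/min
Patient 2: SCr = 91 / 88.4 = 1.029 mg/dL
Patient 2: CrCl = (140 − 72) × 83.5 / (72 × 1.029) × 0.85 = 5678.0 / 74.09 × 0.85 ≈ 65.1 mL/min
22.6 vs 65.1 mL/min → Patient 2 is higher.

Patient 2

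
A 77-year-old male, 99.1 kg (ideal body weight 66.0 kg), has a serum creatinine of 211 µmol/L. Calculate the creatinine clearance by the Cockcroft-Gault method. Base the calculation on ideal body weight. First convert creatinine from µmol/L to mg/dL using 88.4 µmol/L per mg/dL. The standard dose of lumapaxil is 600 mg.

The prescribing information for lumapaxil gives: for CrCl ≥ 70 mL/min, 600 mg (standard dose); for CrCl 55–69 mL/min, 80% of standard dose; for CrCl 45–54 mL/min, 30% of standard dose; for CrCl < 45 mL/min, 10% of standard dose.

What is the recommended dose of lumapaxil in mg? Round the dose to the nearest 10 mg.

60 mg

SCr = 211 / 88.4 = 2.387 mg/dL
CrCl = (140 − 77) × 66 / (72 × 2.387) = 4158.0 / 171.86 ≈ 24.2 mL/min
CrCl ≈ 24 mL/min → bracket < 45 mL/min.
10% of 600 mg = 60 mg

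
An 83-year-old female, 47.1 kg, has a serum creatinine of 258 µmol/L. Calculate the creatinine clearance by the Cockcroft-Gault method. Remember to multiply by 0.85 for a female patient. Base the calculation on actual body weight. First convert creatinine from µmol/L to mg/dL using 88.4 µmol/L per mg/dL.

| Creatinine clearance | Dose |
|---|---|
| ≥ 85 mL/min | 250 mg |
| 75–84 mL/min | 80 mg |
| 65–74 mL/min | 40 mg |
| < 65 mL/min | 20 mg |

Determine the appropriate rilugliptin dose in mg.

SCr = 258 / 88.4 = 2.919 mg/dL
CrCl = (140 − 83) × 47.1 / (72 × 2.919) × 0.85 = 2684.7 / 210.17 × 0.85 ≈ 10.9 mL/min
CrCl ≈ 11 mL/min → bracket < 65 mL/min.
Dose for this bracket: 20 mg.

20 mg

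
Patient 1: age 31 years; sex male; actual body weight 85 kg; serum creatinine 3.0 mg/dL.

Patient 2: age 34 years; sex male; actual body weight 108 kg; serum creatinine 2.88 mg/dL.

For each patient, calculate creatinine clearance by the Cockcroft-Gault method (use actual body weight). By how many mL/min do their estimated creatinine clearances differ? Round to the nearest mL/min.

Patient 1: CrCl = (140 − 31) × 85 / (72 × 3) = 9265.0 / 216.00 ≈ 42.9 mL/min
Patient 2: CrCl = (140 − 34) × 108 / (72 × 2.88) = 11448.0 / 207.36 ≈ 55.2 mL/min
|42.9 − 55.2| = 12.3 mL/min

12 mL/min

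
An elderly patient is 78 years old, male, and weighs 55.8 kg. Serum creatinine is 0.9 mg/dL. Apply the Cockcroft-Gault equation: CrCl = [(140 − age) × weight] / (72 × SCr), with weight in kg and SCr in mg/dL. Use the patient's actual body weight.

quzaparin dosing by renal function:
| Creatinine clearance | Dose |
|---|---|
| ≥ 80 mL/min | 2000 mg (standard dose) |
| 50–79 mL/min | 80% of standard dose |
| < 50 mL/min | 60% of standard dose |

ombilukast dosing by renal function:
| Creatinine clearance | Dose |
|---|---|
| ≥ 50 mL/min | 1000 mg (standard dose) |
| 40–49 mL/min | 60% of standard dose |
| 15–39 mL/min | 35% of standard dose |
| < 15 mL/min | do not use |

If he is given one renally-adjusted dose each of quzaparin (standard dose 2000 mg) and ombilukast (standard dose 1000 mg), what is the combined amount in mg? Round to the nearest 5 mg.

2600 mg

CrCl = (140 − 78) × 55.8 / (72 × 0.9) = 3459.6 / 64.80 ≈ 53.4 mL/min
CrCl ≈ 53 mL/min.
quzaparin: 50–79 mL/min → 80% of 2000 mg = 1600 mg.
ombilukast: ≥ 50 mL/min → 100% of 1000 mg = 1000 mg.
Total = 1600 + 1000 = 2600 mg.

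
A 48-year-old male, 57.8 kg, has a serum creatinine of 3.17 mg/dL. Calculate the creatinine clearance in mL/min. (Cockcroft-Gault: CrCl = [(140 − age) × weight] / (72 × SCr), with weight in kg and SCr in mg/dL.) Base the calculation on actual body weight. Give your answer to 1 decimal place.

CrCl = (140 − 48) × 57.8 / (72 × 3.17) = 5317.6 / 228.24 ≈ 23.3 mL/min

23.3 mL/min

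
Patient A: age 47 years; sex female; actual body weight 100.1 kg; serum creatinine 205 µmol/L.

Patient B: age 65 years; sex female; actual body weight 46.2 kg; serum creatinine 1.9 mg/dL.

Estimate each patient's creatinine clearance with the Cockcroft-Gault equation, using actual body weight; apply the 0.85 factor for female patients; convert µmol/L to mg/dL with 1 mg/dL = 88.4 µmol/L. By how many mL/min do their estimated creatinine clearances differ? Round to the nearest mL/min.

26 mL/min

Patient A: SCr = 205 / 88.4 = 2.319 mg/dL
Patient A: CrCl = (140 − 47) × 100.1 / (72 × 2.319) × 0.85 = 9309.3 / 166.97 × 0.85 ≈ 47.4 mL/min
Patient B: CrCl = (140 − 65) × 46.2 / (72 × 1.9) × 0.85 = 3465.0 / 136.80 × 0.85 ≈ 21.5 mL/min
|47.4 − 21.5| = 25.9 mL/min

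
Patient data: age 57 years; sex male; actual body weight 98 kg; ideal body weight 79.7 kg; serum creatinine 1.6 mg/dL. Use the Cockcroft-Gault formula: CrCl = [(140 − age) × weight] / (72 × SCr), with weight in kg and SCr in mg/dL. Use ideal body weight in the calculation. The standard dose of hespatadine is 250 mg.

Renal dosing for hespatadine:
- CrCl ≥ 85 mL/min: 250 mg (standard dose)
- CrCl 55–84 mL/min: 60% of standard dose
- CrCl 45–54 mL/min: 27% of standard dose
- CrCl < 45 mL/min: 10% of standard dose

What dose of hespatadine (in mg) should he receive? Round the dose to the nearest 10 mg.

150 mg

CrCl = (140 − 57) × 79.7 / (72 × 1.6) = 6615.1 / 115.20 ≈ 57.4 mL/min
CrCl ≈ 57 mL/min → bracket 55–84 mL/min.
60% of 250 mg = 150 mg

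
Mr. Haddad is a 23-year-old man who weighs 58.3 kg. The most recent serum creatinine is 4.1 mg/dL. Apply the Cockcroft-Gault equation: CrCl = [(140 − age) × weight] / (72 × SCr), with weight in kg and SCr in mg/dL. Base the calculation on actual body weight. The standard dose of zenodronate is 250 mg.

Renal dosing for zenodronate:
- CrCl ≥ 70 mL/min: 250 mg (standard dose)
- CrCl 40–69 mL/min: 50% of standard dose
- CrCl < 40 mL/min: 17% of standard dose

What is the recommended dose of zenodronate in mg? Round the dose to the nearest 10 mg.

CrCl = (140 − 23) × 58.3 / (72 × 4.1) = 6821.1 / 295.20 ≈ 23.1 mL/min
CrCl ≈ 23 mL/min → bracket < 40 mL/min.
17% of 250 mg = 42.5 mg → 40 mg

40 mg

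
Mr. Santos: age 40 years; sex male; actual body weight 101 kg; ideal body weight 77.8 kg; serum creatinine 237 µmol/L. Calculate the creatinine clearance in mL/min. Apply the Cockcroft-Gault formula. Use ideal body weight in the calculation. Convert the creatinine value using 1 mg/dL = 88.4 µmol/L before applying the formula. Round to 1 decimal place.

SCr = 237 / 88.4 = 2.681 mg/dL
CrCl = (140 − 40) × 77.8 / (72 × 2.681) = 7780.0 / 193.03 ≈ 40.3 mL/min

40.3 mL/min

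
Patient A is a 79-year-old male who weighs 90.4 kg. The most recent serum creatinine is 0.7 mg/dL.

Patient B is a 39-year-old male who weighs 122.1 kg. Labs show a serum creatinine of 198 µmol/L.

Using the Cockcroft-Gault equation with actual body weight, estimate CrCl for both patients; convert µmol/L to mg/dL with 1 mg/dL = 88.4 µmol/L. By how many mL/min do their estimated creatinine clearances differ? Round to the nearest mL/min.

33 mL/min

Patient A: CrCl = (140 − 79) × 90.4 / (72 × 0.7) = 5514.4 / 50.40 ≈ 109.4 mL/min
Patient B: SCr = 198 / 88.4 = 2.24 mg/dL
Patient B: CrCl = (140 − 39) × 122.1 / (72 × 2.24) = 12332.1 / 161.28 ≈ 76.5 mL/min
|109.4 − 76.5| = 32.9 mL/min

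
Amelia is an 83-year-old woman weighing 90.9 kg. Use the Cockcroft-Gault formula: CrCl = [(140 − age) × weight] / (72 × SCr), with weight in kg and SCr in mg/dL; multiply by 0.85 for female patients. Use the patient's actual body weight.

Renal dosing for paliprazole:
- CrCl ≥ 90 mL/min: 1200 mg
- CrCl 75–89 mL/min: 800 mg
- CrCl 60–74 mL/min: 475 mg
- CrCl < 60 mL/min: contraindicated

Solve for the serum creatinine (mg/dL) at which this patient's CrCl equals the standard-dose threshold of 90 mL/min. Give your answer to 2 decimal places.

Standard dose requires CrCl ≥ 90 mL/min.
Set (140 − 83) × 90.9 × 0.85 / (72 × SCr) = 90
SCr = (140 − 83) × 90.9 × 0.85 / (72 × 90) = 0.680 mg/dL

0.68 mg/dL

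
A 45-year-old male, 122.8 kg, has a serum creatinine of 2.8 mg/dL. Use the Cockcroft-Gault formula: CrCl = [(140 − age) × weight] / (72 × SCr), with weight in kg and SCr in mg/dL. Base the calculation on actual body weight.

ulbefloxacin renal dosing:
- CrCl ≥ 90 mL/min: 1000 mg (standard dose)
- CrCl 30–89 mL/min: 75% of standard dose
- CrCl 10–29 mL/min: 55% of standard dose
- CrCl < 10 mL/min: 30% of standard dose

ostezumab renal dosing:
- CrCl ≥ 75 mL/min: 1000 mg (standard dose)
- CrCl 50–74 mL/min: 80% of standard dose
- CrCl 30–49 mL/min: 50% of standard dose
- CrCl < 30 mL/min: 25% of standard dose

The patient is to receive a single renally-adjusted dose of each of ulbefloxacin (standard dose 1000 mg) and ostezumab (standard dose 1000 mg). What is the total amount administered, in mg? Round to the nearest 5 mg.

1550 mg

CrCl = (140 − 45) × 122.8 / (72 × 2.8) = 11666.0 / 201.60 ≈ 57.9 mL/min
CrCl ≈ 58 mL/min.
ulbefloxacin: 30–89 mL/min → 75% of 1000 mg = 750 mg.
ostezumab: 50–74 mL/min → 80% of 1000 mg = 800 mg.
Total = 750 + 800 = 1550 mg.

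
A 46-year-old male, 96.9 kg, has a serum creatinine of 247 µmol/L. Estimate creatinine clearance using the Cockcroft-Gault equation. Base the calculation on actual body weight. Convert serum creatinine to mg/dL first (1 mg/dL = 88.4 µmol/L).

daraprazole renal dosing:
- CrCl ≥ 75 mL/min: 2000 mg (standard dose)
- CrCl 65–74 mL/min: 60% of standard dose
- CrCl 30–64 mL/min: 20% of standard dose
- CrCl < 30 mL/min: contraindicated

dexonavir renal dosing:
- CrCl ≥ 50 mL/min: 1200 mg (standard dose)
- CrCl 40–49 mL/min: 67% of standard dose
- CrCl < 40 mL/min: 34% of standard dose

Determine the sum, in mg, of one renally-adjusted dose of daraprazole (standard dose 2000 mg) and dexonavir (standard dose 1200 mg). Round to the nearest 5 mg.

SCr = 247 / 88.4 = 2.794 mg/dL
CrCl = (140 − 46) × 96.9 / (72 × 2.794) = 9108.6 / 201.17 ≈ 45.3 mL/min
CrCl ≈ 45 mL/min.
daraprazole: 30–64 mL/min → 20% of 2000 mg = 400 mg.
dexonavir: 40–49 mL/min → 67% of 1200 mg = 804 mg.
Total = 400 + 804 = 1204 mg.

1205 mg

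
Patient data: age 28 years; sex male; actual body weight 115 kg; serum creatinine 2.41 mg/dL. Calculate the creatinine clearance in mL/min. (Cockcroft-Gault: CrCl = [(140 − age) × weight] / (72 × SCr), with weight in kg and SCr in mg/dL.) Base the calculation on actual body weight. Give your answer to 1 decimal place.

74.2 mL/min

CrCl = (140 − 28) × 115 / (72 × 2.41) = 12880.0 / 173.52 ≈ 74.2 mL/min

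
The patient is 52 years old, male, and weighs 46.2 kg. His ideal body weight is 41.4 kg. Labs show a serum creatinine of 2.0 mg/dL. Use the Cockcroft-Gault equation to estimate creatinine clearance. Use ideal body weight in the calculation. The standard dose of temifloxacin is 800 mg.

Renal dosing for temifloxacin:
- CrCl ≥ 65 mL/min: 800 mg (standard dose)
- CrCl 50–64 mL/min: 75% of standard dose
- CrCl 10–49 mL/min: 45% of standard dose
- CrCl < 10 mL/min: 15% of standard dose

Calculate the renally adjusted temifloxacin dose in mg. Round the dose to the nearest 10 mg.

360 mg

CrCl = (140 − 52) × 41.4 / (72 × 2) = 3643.2 / 144.00 ≈ 25.3 mL/min
CrCl ≈ 25 mL/min → bracket 10–49 mL/min.
45% of 800 mg = 360 mg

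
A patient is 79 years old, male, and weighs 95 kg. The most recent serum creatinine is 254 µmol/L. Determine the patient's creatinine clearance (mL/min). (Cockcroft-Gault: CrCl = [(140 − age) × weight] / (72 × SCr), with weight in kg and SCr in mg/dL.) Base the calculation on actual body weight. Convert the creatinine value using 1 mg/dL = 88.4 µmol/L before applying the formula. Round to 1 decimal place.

SCr = 254 / 88.4 = 2.873 mg/dL
CrCl = (140 − 79) × 95 / (72 × 2.873) = 5795.0 / 206.86 ≈ 28.0 mL/min

28.0 mL/min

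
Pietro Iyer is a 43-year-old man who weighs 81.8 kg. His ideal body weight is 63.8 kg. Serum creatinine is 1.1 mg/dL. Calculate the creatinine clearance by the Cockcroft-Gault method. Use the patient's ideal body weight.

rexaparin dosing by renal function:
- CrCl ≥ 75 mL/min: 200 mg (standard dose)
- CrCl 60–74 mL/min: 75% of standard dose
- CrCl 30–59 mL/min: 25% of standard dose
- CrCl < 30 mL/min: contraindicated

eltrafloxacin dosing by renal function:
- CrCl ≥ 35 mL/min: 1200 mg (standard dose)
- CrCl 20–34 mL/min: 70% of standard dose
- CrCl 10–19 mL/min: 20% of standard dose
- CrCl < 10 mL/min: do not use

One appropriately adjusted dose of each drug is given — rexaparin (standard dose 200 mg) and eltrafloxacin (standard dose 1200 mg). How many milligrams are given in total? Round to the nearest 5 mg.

CrCl = (140 − 43) × 63.8 / (72 × 1.1) = 6188.6 / 79.20 ≈ 78.1 mL/min
CrCl ≈ 78 mL/min.
rexaparin: ≥ 75 mL/min → 100% of 200 mg = 200 mg.
eltrafloxacin: ≥ 35 mL/min → 100% of 1200 mg = 1200 mg.
Total = 200 + 1200 = 1400 mg.

1400 mg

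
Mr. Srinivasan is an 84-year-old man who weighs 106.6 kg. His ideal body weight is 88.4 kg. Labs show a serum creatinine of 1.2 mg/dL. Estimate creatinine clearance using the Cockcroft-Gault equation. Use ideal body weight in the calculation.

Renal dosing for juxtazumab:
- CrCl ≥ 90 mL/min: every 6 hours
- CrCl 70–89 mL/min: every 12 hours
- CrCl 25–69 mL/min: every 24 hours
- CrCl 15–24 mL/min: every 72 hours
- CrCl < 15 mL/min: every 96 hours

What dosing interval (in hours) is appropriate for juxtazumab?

every 24 hours

CrCl = (140 − 84) × 88.4 / (72 × 1.2) = 4950.4 / 86.40 ≈ 57.3 mL/min
CrCl ≈ 57 mL/min → bracket 25–69 mL/min → every 24 hours.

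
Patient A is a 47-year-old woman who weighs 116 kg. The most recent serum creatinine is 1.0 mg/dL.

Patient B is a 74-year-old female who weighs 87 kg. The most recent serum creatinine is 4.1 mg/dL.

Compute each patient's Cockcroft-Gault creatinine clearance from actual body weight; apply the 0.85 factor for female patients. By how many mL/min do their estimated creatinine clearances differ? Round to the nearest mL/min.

111 mL/min

Patient A: CrCl = (140 − 47) × 116 / (72 × 1) × 0.85 = 10788.0 / 72.00 × 0.85 ≈ 127.4 mL/min
Patient B: CrCl = (140 − 74) × 87 / (72 × 4.1) × 0.85 = 5742.0 / 295.20 × 0.85 ≈ 16.5 mL/min
|127.4 − 16.5| = 110.9 mL/min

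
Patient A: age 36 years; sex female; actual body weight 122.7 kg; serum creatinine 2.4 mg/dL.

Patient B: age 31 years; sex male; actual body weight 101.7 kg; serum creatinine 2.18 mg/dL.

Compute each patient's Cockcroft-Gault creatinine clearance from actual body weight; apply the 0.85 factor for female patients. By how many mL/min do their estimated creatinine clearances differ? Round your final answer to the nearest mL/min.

8 mL/min

Patient A: CrCl = (140 − 36) × 122.7 / (72 × 2.4) × 0.85 = 12760.8 / 172.80 × 0.85 ≈ 62.8 mL/min
Patient B: CrCl = (140 − 31) × 101.7 / (72 × 2.18) = 11085.3 / 156.96 ≈ 70.6 mL/min
|62.8 − 70.6| = 7.8 mL/min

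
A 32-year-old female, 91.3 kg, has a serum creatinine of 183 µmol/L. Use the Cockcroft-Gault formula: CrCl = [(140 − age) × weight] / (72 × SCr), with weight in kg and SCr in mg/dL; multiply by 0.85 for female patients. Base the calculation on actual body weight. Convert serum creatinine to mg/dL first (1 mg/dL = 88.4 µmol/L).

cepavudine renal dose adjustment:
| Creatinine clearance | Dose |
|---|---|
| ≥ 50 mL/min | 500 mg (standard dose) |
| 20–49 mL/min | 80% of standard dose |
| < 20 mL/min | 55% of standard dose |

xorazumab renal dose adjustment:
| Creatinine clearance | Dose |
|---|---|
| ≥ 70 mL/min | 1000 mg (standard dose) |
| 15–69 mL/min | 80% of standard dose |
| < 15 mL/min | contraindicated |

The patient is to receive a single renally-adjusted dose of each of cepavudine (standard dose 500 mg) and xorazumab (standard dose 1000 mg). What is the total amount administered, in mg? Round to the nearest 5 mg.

1300 mg

SCr = 183 / 88.4 = 2.07 mg/dL
CrCl = (140 − 32) × 91.3 / (72 × 2.07) × 0.85 = 9860.4 / 149.04 × 0.85 ≈ 56.2 mL/min
CrCl ≈ 56 mL/min.
cepavudine: ≥ 50 mL/min → 100% of 500 mg = 500 mg.
xorazumab: 15–69 mL/min → 80% of 1000 mg = 800 mg.
Total = 500 + 800 = 1300 mg.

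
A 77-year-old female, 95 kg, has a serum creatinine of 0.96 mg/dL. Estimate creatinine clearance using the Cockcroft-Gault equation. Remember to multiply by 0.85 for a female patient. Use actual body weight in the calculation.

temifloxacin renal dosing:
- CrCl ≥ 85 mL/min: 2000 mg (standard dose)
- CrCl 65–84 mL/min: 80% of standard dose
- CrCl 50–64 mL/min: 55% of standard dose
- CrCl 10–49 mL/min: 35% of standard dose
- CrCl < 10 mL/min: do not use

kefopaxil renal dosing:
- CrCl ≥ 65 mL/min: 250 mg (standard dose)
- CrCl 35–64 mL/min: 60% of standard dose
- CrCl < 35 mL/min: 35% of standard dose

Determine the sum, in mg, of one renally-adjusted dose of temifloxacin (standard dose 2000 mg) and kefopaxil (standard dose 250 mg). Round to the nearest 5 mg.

CrCl = (140 − 77) × 95 / (72 × 0.96) × 0.85 = 5985.0 / 69.12 × 0.85 ≈ 73.6 mL/min
CrCl ≈ 74 mL/min.
temifloxacin: 65–84 mL/min → 80% of 2000 mg = 1600 mg.
kefopaxil: ≥ 65 mL/min → 100% of 250 mg = 250 mg.
Total = 1600 + 250 = 1850 mg.

1850 mg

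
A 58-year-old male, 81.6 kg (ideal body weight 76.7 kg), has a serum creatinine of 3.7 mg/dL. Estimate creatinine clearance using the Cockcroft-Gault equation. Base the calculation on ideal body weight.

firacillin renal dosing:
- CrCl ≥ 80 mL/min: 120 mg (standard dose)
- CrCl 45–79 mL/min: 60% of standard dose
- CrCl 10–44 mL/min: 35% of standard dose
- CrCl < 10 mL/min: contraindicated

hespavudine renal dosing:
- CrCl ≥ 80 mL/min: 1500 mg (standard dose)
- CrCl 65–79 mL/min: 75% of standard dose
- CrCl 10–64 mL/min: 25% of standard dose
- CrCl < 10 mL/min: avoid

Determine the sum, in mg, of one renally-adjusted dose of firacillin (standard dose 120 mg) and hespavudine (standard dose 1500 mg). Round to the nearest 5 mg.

415 mg

CrCl = (140 − 58) × 76.7 / (72 × 3.7) = 6289.4 / 266.40 ≈ 23.6 mL/min
CrCl ≈ 24 mL/min.
firacillin: 10–44 mL/min → 35% of 120 mg = 42 mg.
hespavudine: 10–64 mL/min → 25% of 1500 mg = 375 mg.
Total = 42 + 375 = 417 mg.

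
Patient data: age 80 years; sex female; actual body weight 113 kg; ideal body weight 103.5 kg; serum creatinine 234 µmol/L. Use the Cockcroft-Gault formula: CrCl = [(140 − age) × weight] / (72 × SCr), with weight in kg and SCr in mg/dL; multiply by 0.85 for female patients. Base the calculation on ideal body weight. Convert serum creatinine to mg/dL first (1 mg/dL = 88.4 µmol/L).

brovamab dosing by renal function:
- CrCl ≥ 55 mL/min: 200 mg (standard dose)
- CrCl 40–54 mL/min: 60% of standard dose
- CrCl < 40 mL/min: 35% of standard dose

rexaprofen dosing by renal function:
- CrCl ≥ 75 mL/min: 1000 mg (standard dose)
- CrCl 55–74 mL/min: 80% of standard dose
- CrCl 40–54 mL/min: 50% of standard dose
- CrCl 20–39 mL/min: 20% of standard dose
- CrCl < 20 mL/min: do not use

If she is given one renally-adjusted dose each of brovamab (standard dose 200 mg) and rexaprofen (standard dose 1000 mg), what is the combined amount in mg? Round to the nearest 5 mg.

SCr = 234 / 88.4 = 2.647 mg/dL
CrCl = (140 − 80) × 103.5 / (72 × 2.647) × 0.85 = 6210.0 / 190.58 × 0.85 ≈ 27.7 mL/min
CrCl ≈ 28 mL/min.
brovamab: < 40 mL/min → 35% of 200 mg = 70 mg.
rexaprofen: 20–39 mL/min → 20% of 1000 mg = 200 mg.
Total = 70 + 200 = 270 mg.

270 mg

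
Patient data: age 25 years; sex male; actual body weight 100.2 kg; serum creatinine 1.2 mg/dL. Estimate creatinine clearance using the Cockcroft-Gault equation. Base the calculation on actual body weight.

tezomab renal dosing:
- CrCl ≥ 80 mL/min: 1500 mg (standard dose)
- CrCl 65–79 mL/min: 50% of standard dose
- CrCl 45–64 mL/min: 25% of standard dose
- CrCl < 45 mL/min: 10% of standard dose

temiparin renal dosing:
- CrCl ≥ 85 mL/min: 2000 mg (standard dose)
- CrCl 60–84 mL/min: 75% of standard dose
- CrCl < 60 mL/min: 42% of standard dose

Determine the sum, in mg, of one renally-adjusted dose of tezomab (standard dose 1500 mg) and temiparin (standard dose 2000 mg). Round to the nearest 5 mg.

CrCl = (140 − 25) × 100.2 / (72 × 1.2) = 11523.0 / 86.40 ≈ 133.4 mL/min
CrCl ≈ 133 mL/min.
tezomab: ≥ 80 mL/min → 100% of 1500 mg = 1500 mg.
temiparin: ≥ 85 mL/min → 100% of 2000 mg = 2000 mg.
Total = 1500 + 2000 = 3500 mg.

3500 mg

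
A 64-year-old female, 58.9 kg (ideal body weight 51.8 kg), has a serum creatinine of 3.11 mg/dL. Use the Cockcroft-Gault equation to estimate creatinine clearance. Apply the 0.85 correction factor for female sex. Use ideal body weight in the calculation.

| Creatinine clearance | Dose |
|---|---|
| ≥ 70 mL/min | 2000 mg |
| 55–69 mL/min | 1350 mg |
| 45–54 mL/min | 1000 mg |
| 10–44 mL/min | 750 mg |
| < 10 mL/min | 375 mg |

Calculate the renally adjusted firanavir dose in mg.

750 mg

CrCl = (140 − 64) × 51.8 / (72 × 3.11) × 0.85 = 3936.8 / 223.92 × 0.85 ≈ 14.9 mL/min
CrCl ≈ 15 mL/min → bracket 10–44 mL/min.
Dose for this bracket: 750 mg.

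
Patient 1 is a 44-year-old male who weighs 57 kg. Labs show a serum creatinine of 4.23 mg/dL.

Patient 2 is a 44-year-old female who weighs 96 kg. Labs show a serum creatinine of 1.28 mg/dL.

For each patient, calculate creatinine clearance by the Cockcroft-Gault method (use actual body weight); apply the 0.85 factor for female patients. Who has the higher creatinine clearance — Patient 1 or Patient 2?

Patient 1: CrCl = (140 − 44) × 57 / (72 × 4.23) = 5472.0 / 304.56 ≈ 18.0 mL/min
Patient 2: CrCl = (140 − 44) × 96 / (72 × 1.28) × 0.85 = 9216.0 / 92.16 × 0.85 ≈ 85.0 mL/min
18.0 vs 85.0 mL/min → Patient 2 is higher.

Patient 2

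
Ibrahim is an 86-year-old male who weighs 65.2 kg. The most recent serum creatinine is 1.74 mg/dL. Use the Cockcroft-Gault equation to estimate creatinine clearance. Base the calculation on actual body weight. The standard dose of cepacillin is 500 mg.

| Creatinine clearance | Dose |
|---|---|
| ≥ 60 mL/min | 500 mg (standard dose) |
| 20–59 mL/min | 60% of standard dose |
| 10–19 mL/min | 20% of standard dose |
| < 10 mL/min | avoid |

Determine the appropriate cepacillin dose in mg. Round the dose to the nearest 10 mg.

300 mg

CrCl = (140 − 86) × 65.2 / (72 × 1.74) = 3520.8 / 125.28 ≈ 28.1 mL/min
CrCl ≈ 28 mL/min → bracket 20–59 mL/min.
60% of 500 mg = 300 mg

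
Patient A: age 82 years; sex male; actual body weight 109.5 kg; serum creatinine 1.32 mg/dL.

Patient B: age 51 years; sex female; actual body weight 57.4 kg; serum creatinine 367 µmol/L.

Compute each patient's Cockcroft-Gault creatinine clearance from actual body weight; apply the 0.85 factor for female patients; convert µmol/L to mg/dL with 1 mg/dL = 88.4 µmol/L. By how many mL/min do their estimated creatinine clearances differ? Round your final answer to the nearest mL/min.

Patient A: CrCl = (140 − 82) × 109.5 / (72 × 1.32) = 6351.0 / 95.04 ≈ 66.8 mL/min
Patient B: SCr = 367 / 88.4 = 4.152 mg/dL
Patient B: CrCl = (140 − 51) × 57.4 / (72 × 4.152) × 0.85 = 5108.6 / 298.94 × 0.85 ≈ 14.5 mL/min
|66.8 − 14.5| = 52.3 mL/min

52 mL/min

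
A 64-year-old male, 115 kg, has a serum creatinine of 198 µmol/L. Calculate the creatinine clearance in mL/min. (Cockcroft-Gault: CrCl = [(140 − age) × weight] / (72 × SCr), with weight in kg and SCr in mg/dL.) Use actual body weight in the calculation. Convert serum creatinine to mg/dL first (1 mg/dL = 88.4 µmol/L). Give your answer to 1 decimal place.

54.2 mL/min

SCr = 198 / 88.4 = 2.24 mg/dL
CrCl = (140 − 64) × 115 / (72 × 2.24) = 8740.0 / 161.28 ≈ 54.2 mL/min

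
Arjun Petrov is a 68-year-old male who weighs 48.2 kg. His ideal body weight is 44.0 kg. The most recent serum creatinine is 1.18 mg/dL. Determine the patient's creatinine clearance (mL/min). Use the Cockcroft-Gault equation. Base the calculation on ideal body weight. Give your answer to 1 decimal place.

CrCl = (140 − 68) × 44 / (72 × 1.18) = 3168.0 / 84.96 ≈ 37.3 mL/min

37.3 mL/min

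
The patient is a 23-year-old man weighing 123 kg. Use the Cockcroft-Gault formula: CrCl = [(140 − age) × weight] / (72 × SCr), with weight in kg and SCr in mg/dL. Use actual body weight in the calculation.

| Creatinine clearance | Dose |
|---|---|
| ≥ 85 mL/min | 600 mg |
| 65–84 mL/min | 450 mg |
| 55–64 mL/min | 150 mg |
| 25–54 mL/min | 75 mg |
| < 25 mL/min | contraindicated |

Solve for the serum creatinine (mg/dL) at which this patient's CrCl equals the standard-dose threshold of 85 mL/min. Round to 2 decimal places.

Standard dose requires CrCl ≥ 85 mL/min.
Set (140 − 23) × 123 / (72 × SCr) = 85
SCr = (140 − 23) × 123 / (72 × 85) = 2.351 mg/dL

2.35 mg/dL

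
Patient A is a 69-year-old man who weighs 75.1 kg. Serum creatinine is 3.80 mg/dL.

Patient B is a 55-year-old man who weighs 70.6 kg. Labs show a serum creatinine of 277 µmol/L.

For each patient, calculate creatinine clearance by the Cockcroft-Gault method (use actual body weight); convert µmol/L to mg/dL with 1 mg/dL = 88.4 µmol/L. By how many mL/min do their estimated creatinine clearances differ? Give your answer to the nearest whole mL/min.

Patient A: CrCl = (140 − 69) × 75.1 / (72 × 3.8) = 5332.1 / 273.60 ≈ 19.5 mL/min
Patient B: SCr = 277 / 88.4 = 3.133 mg/dL
Patient B: CrCl = (140 − 55) × 70.6 / (72 × 3.133) = 6001.0 / 225.58 ≈ 26.6 mL/min
|19.5 − 26.6| = 7.1 mL/min

7 mL/min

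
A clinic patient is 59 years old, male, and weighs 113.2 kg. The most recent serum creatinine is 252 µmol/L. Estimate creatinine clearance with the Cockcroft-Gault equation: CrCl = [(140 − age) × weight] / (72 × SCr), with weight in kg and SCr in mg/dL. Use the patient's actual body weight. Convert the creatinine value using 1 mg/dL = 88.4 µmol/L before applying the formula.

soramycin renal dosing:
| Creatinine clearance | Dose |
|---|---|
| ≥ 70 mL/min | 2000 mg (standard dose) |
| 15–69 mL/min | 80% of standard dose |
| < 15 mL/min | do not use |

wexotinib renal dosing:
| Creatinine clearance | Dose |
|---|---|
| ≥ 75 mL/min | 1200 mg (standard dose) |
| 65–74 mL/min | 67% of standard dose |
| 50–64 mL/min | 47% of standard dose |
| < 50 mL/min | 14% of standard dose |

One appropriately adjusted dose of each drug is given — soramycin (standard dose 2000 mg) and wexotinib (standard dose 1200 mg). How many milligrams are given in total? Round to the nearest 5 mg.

SCr = 252 / 88.4 = 2.851 mg/dL
CrCl = (140 − 59) × 113.2 / (72 × 2.851) = 9169.2 / 205.27 ≈ 44.7 mL/min
CrCl ≈ 45 mL/min.
soramycin: 15–69 mL/min → 80% of 2000 mg = 1600 mg.
wexotinib: < 50 mL/min → 14% of 1200 mg = 168 mg.
Total = 1600 + 168 = 1768 mg.

1770 mg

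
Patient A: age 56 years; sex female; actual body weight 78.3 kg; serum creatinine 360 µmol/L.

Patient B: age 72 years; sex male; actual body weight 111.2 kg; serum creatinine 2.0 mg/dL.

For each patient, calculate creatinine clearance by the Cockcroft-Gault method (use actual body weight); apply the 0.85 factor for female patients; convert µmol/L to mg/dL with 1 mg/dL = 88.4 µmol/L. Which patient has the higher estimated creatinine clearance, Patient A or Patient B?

Patient B

Patient A: SCr = 360 / 88.4 = 4.072 mg/dL
Patient A: CrCl = (140 − 56) × 78.3 / (72 × 4.072) × 0.85 = 6577.2 / 293.18 × 0.85 ≈ 19.1 mL/min
Patient B: CrCl = (140 − 72) × 111.2 / (72 × 2) = 7561.6 / 144.00 ≈ 52.5 mL/min
19.1 vs 52.5 mL/min → Patient B is higher.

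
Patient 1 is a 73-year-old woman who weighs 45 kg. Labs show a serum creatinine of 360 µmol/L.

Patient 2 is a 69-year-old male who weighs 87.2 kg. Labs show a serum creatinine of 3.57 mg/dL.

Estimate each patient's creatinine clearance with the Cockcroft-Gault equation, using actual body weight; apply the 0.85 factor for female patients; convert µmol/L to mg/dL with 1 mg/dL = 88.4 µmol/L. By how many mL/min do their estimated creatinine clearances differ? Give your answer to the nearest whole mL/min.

Patient 1: SCr = 360 / 88.4 = 4.072 mg/dL
Patient 1: CrCl = (140 − 73) × 45 / (72 × 4.072) × 0.85 = 3015.0 / 293.18 × 0.85 ≈ 8.7 mL/min
Patient 2: CrCl = (140 − 69) × 87.2 / (72 × 3.57) = 6191.2 / 257.04 ≈ 24.1 mL/min
|8.7 − 24.1| = 15.4 mL/min

15 mL/min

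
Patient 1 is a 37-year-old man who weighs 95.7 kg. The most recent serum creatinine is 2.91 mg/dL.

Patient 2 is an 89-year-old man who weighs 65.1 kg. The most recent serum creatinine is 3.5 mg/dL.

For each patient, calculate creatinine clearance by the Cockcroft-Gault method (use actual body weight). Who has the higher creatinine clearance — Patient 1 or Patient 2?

Patient 1: CrCl = (140 − 37) × 95.7 / (72 × 2.91) = 9857.1 / 209.52 ≈ 47.0 mL/min
Patient 2: CrCl = (140 − 89) × 65.1 / (72 × 3.5) = 3320.1 / 252.00 ≈ 13.2 mL/min
47.0 vs 13.2 mL/min → Patient 1 is higher.

Patient 1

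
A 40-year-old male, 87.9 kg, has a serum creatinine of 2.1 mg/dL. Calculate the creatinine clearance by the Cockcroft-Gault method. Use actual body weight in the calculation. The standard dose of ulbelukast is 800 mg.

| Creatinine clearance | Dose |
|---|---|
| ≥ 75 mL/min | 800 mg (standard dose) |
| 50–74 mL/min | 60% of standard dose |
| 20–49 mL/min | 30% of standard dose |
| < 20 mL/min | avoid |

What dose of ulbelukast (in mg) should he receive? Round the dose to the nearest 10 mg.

CrCl = (140 − 40) × 87.9 / (72 × 2.1) = 8790.0 / 151.20 ≈ 58.1 mL/min
CrCl ≈ 58 mL/min → bracket 50–74 mL/min.
60% of 800 mg = 480 mg

480 mg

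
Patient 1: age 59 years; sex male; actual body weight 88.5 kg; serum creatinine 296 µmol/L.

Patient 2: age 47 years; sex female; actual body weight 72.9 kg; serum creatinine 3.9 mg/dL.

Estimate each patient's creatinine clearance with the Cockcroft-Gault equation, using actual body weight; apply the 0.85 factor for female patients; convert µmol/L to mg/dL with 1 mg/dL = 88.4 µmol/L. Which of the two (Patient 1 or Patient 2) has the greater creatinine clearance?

Patient 1: SCr = 296 / 88.4 = 3.348 mg/dL
Patient 1: CrCl = (140 − 59) × 88.5 / (72 × 3.348) = 7168.5 / 241.06 ≈ 29.7 mL/min
Patient 2: CrCl = (140 − 47) × 72.9 / (72 × 3.9) × 0.85 = 6779.7 / 280.80 × 0.85 ≈ 20.5 mL/min
29.7 vs 20.5 mL/min → Patient 1 is higher.

Patient 1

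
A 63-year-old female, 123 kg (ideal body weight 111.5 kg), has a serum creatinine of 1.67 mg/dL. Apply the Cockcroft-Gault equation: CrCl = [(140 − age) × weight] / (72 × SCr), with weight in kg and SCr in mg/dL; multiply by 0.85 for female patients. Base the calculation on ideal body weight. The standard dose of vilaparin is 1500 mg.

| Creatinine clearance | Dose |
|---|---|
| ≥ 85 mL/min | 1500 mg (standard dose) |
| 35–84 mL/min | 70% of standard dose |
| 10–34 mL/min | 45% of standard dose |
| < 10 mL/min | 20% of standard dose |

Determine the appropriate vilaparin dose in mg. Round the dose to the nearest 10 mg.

CrCl = (140 − 63) × 111.5 / (72 × 1.67) × 0.85 = 8585.5 / 120.24 × 0.85 ≈ 60.7 mL/min
CrCl ≈ 61 mL/min → bracket 35–84 mL/min.
70% of 1500 mg = 1050 mg

1050 mg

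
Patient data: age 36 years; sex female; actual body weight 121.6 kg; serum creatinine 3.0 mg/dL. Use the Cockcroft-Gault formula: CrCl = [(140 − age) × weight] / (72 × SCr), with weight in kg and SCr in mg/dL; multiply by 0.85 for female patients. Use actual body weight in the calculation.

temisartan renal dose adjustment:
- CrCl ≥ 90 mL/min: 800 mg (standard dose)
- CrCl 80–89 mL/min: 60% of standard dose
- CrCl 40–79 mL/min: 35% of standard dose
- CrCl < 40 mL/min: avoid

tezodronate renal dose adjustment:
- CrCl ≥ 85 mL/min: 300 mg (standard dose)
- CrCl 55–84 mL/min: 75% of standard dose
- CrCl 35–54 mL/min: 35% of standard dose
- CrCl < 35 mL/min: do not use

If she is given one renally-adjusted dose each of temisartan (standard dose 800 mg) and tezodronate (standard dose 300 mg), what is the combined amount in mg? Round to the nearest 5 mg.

CrCl = (140 − 36) × 121.6 / (72 × 3) × 0.85 = 12646.4 / 216.00 × 0.85 ≈ 49.8 mL/min
CrCl ≈ 50 mL/min.
temisartan: 40–79 mL/min → 35% of 800 mg = 280 mg.
tezodronate: 35–54 mL/min → 35% of 300 mg = 105 mg.
Total = 280 + 105 = 385 mg.

385 mg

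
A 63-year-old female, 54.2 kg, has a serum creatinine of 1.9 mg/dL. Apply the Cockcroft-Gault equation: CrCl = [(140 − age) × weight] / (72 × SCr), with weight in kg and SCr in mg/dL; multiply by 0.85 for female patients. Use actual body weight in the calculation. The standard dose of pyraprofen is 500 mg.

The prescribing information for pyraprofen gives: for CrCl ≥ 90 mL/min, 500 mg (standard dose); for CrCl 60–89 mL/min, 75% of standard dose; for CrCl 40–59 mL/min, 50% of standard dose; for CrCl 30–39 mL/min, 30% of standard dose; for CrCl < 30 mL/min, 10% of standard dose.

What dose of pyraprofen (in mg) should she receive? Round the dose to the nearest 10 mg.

50 mg

CrCl = (140 − 63) × 54.2 / (72 × 1.9) × 0.85 = 4173.4 / 136.80 × 0.85 ≈ 25.9 mL/min
CrCl ≈ 26 mL/min → bracket < 30 mL/min.
10% of 500 mg = 50 mg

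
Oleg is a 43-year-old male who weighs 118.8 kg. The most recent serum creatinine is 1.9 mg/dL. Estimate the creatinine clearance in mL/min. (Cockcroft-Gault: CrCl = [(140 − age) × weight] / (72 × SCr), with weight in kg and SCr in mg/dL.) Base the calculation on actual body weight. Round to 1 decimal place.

CrCl = (140 − 43) × 118.8 / (72 × 1.9) = 11523.6 / 136.80 ≈ 84.2 mL/min

84.2 mL/min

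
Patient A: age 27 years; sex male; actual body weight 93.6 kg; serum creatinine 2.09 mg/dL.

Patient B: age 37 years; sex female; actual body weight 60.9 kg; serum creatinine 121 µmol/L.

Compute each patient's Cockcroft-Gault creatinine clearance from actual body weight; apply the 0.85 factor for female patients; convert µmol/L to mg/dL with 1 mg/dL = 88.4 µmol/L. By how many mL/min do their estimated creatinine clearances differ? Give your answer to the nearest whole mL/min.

16 mL/min

Patient A: CrCl = (140 − 27) × 93.6 / (72 × 2.09) = 10576.8 / 150.48 ≈ 70.3 mL/min
Patient B: SCr = 121 / 88.4 = 1.369 mg/dL
Patient B: CrCl = (140 − 37) × 60.9 / (72 × 1.369) × 0.85 = 6272.7 / 98.57 × 0.85 ≈ 54.1 mL/min
|70.3 − 54.1| = 16.2 mL/min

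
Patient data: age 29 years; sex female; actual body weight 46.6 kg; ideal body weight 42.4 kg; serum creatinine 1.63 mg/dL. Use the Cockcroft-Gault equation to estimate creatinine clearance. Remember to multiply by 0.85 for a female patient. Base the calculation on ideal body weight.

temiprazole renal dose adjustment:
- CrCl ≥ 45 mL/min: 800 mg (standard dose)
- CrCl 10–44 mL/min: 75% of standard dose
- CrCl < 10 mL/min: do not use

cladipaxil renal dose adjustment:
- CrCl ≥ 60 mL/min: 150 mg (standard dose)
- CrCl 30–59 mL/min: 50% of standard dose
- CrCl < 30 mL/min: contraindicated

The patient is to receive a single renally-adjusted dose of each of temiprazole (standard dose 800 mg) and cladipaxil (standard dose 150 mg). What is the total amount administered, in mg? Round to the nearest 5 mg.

CrCl = (140 − 29) × 42.4 / (72 × 1.63) × 0.85 = 4706.4 / 117.36 × 0.85 ≈ 34.1 mL/min
CrCl ≈ 34 mL/min.
temiprazole: 10–44 mL/min → 75% of 800 mg = 600 mg.
cladipaxil: 30–59 mL/min → 50% of 150 mg = 75 mg.
Total = 600 + 75 = 675 mg.

675 mg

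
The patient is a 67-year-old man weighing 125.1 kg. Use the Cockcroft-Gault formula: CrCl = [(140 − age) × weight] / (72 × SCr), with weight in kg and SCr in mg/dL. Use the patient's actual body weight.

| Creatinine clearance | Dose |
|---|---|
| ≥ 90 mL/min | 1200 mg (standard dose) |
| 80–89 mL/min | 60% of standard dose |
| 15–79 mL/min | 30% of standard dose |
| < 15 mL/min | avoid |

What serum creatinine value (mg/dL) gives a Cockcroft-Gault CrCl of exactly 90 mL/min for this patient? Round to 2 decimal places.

1.41 mg/dL

Standard dose requires CrCl ≥ 90 mL/min.
Set (140 − 67) × 125.1 / (72 × SCr) = 90
SCr = (140 − 67) × 125.1 / (72 × 90) = 1.409 mg/dL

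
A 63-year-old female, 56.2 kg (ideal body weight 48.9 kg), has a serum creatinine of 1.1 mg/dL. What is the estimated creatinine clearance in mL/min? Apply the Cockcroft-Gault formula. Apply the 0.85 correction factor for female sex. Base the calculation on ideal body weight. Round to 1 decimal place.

40.4 mL/min

CrCl = (140 − 63) × 48.9 / (72 × 1.1) × 0.85 = 3765.3 / 79.20 × 0.85 ≈ 40.4 mL/min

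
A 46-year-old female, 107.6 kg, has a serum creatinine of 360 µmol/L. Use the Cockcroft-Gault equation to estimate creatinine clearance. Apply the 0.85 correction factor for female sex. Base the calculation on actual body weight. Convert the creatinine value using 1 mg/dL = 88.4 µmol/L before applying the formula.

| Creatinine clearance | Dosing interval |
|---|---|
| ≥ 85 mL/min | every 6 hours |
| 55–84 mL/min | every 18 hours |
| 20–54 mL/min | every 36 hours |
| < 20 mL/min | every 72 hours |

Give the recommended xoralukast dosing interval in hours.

SCr = 360 / 88.4 = 4.072 mg/dL
CrCl = (140 − 46) × 107.6 / (72 × 4.072) × 0.85 = 10114.4 / 293.18 × 0.85 ≈ 29.3 mL/min
CrCl ≈ 29 mL/min → bracket 20–54 mL/min → every 36 hours.

every 36 hours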